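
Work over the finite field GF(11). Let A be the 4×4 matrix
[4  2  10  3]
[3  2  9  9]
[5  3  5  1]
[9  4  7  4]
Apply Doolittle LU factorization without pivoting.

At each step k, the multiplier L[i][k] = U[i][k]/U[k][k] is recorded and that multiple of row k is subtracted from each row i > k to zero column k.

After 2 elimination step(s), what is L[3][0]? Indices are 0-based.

Step 1: pivot at (0,0) is 4.
  row1 ← row1 − (9)·row0  ⇒  L[1][0]=9, U row1=(0, 6, 7, 4)
  row2 ← row2 − (4)·row0  ⇒  L[2][0]=4, U row2=(0, 6, 9, 0)
  row3 ← row3 − (5)·row0  ⇒  L[3][0]=5, U row3=(0, 5, 1, 0)
Step 2: pivot at (1,1) is 6.
  row2 ← row2 − (1)·row1  ⇒  L[2][1]=1, U row2=(0, 0, 2, 7)
  row3 ← row3 − (10)·row1  ⇒  L[3][1]=10, U row3=(0, 0, 8, 4)

L[3][0] = 5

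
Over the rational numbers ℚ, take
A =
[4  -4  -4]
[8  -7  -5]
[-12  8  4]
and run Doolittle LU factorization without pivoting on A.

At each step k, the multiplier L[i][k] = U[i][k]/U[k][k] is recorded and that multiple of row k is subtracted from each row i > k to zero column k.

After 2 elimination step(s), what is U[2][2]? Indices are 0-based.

[col 0] pivot 4
  R1 -= 2*R0 → (0, 1, 3)  (L[1][0] := 2)
  R2 -= -3*R0 → (0, -4, -8)  (L[2][0] := -3)
[col 1] pivot 1
  R2 -= -4*R1 → (0, 0, 4)  (L[2][1] := -4)

U[2][2] = 4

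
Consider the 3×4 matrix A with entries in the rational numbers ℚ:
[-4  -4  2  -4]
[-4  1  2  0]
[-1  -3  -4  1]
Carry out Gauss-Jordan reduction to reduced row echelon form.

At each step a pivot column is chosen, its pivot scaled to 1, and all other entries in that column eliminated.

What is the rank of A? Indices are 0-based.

pivot(0,0)=-4: scale R0 → (1, 1, -1/2, 1)
  clear (1,0): R1 −= (-4)R0 → (0, 5, 0, 4)
  clear (2,0): R2 −= (-1)R0 → (0, -2, -9/2, 2)
pivot(1,1)=5: scale R1 → (0, 1, 0, 4/5)
  clear (0,1): R0 −= (1)R1 → (1, 0, -1/2, 1/5)
  clear (2,1): R2 −= (-2)R1 → (0, 0, -9/2, 18/5)
pivot(2,2)=-9/2: scale R2 → (0, 0, 1, -4/5)
  clear (0,2): R0 −= (-1/2)R2 → (1, 0, 0, -1/5)

rank = 3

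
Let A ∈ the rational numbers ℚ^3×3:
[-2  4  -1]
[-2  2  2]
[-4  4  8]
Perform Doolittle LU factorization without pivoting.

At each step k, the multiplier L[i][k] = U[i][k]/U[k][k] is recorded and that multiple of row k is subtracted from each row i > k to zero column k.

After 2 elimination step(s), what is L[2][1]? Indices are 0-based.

L[2][1] = 2

Step 1: pivot at (0,0) is -2.
  row1 ← row1 − (1)·row0  ⇒  L[1][0]=1, U row1=(0, -2, 3)
  row2 ← row2 − (2)·row0  ⇒  L[2][0]=2, U row2=(0, -4, 10)
Step 2: pivot at (1,1) is -2.
  row2 ← row2 − (2)·row1  ⇒  L[2][1]=2, U row2=(0, 0, 4)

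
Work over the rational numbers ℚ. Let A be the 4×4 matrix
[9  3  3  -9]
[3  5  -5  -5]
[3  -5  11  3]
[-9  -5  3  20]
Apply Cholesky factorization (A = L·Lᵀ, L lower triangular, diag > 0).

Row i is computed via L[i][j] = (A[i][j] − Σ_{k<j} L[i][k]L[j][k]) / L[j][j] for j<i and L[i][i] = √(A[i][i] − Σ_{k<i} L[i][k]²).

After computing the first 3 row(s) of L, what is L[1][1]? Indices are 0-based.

L[1][1] = 2

Step 1: L[0][0] = √(9) = 3.
  L[1][0] = (3) / L[0][0] = 1.
Step 2: L[1][1] = √(4) = 2.
  L[2][0] = (3) / L[0][0] = 1.
  L[2][1] = (-6) / L[1][1] = -3.
Step 3: L[2][2] = √(1) = 1.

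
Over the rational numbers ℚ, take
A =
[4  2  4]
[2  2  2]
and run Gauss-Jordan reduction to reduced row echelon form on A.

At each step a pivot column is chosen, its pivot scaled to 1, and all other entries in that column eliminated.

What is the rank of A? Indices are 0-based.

rank = 2

[1] R0 /= 4  ⇒  (1, 1/2, 1)
     R1 -= 2·R0  ⇒  (0, 1, 0)
[2] R1 /= 1  ⇒  (0, 1, 0)
     R0 -= 1/2·R1  ⇒  (1, 0, 1)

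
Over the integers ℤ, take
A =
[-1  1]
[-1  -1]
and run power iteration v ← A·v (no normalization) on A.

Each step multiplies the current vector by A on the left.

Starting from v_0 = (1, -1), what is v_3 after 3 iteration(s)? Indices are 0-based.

v_0 = (1, -1).
v_1 = A·v_0 = (-2, 0).
v_2 = A·v_1 = (2, 2).
v_3 = A·v_2 = (0, -4).

v_3 = (0, -4)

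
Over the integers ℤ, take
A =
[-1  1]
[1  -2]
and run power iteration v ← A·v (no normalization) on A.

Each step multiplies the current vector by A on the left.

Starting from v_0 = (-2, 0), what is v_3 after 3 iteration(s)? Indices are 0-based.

v_0 = (-2, 0).
v_1 = A·v_0 = (2, -2).
v_2 = A·v_1 = (-4, 6).
v_3 = A·v_2 = (10, -16).

v_3 = (10, -16)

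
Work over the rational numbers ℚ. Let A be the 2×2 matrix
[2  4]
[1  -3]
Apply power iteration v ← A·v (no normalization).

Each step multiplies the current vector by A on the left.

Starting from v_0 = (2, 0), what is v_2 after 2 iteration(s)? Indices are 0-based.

v_2 = (16, -2)

v_0 = (2, 0).
v_1 = A·v_0 = (4, 2).
v_2 = A·v_1 = (16, -2).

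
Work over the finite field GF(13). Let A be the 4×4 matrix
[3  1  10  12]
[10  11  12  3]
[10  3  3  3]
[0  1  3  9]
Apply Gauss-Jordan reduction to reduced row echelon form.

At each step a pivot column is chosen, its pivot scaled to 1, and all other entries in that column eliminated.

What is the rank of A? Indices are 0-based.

step 1: normalize row 0 (÷3) = (1, 9, 12, 4)
  row 1: subtract 10×row0 = (0, 12, 9, 2)
  row 2: subtract 10×row0 = (0, 4, 0, 2)
step 2: normalize row 1 (÷12) = (0, 1, 4, 11)
  row 0: subtract 9×row1 = (1, 0, 2, 9)
  row 2: subtract 4×row1 = (0, 0, 10, 10)
  row 3: subtract 1×row1 = (0, 0, 12, 11)
step 3: normalize row 2 (÷10) = (0, 0, 1, 1)
  row 0: subtract 2×row2 = (1, 0, 0, 7)
  row 1: subtract 4×row2 = (0, 1, 0, 7)
  row 3: subtract 12×row2 = (0, 0, 0, 12)
step 4: normalize row 3 (÷12) = (0, 0, 0, 1)
  row 0: subtract 7×row3 = (1, 0, 0, 0)
  row 1: subtract 7×row3 = (0, 1, 0, 0)
  row 2: subtract 1×row3 = (0, 0, 1, 0)

rank = 4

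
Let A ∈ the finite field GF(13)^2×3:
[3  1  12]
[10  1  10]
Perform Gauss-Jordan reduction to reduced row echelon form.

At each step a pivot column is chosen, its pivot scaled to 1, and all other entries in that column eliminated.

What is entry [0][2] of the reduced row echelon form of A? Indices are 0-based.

M[0][2] = 9

step 1: normalize row 0 (÷3) = (1, 9, 4)
  row 1: subtract 10×row0 = (0, 2, 9)
step 2: normalize row 1 (÷2) = (0, 1, 11)
  row 0: subtract 9×row1 = (1, 0, 9)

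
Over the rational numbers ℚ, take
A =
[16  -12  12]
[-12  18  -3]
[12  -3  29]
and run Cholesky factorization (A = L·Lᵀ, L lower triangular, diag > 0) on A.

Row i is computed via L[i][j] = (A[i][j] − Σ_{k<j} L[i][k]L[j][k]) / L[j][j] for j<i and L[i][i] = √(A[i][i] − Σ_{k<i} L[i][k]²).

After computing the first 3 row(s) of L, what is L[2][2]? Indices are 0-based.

Step 1: L[0][0] = √(16) = 4.
  L[1][0] = (-12) / L[0][0] = -3.
Step 2: L[1][1] = √(9) = 3.
  L[2][0] = (12) / L[0][0] = 3.
  L[2][1] = (6) / L[1][1] = 2.
Step 3: L[2][2] = √(16) = 4.

L[2][2] = 4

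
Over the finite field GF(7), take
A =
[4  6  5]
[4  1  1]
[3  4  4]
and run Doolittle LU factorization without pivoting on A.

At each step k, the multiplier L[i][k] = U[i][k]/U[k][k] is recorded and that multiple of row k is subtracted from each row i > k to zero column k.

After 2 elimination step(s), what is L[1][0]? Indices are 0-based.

L[1][0] = 1

k=0: U[0][0]=4
  eliminate (1,0): mult=1, new row 1: (0, 2, 3); set L[1][0]=1
  eliminate (2,0): mult=6, new row 2: (0, 3, 2); set L[2][0]=6
k=1: U[1][1]=2
  eliminate (2,1): mult=5, new row 2: (0, 0, 1); set L[2][1]=5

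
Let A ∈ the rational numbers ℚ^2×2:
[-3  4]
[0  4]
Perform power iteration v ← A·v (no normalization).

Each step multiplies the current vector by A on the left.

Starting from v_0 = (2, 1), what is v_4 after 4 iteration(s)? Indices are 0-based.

v_4 = (262, 256)

v_0 = (2, 1).
v_1 = A·v_0 = (-2, 4).
v_2 = A·v_1 = (22, 16).
v_3 = A·v_2 = (-2, 64).
v_4 = A·v_3 = (262, 256).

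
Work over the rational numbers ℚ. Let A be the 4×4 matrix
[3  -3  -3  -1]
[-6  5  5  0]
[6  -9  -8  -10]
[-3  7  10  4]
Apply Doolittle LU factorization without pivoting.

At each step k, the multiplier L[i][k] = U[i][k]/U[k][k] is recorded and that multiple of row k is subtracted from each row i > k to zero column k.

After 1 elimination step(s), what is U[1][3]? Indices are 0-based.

Step 1: pivot at (0,0) is 3.
  row1 ← row1 − (-2)·row0  ⇒  L[1][0]=-2, U row1=(0, -1, -1, -2)
  row2 ← row2 − (2)·row0  ⇒  L[2][0]=2, U row2=(0, -3, -2, -8)
  row3 ← row3 − (-1)·row0  ⇒  L[3][0]=-1, U row3=(0, 4, 7, 3)

U[1][3] = -2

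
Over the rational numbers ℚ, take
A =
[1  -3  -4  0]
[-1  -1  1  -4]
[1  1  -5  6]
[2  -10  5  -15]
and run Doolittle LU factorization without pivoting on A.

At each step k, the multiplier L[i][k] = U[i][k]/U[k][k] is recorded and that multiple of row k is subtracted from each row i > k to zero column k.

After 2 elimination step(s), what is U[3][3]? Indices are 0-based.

U[3][3] = -11

[col 0] pivot 1
  R1 -= -1*R0 → (0, -4, -3, -4)  (L[1][0] := -1)
  R2 -= 1*R0 → (0, 4, -1, 6)  (L[2][0] := 1)
  R3 -= 2*R0 → (0, -4, 13, -15)  (L[3][0] := 2)
[col 1] pivot -4
  R2 -= -1*R1 → (0, 0, -4, 2)  (L[2][1] := -1)
  R3 -= 1*R1 → (0, 0, 16, -11)  (L[3][1] := 1)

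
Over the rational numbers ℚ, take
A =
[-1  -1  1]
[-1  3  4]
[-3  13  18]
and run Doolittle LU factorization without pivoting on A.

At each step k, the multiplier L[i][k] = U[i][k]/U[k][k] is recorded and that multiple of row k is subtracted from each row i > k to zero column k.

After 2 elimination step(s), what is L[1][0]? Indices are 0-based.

L[1][0] = 1

k=0: U[0][0]=-1
  eliminate (1,0): mult=1, new row 1: (0, 4, 3); set L[1][0]=1
  eliminate (2,0): mult=3, new row 2: (0, 16, 15); set L[2][0]=3
k=1: U[1][1]=4
  eliminate (2,1): mult=4, new row 2: (0, 0, 3); set L[2][1]=4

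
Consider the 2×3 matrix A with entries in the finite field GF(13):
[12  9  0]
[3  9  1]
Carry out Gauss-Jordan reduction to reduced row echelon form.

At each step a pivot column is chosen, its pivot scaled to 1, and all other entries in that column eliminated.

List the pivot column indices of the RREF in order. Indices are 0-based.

pivot columns: 0, 1

step 1: normalize row 0 (÷12) = (1, 4, 0)
  row 1: subtract 3×row0 = (0, 10, 1)
step 2: normalize row 1 (÷10) = (0, 1, 4)
  row 0: subtract 4×row1 = (1, 0, 10)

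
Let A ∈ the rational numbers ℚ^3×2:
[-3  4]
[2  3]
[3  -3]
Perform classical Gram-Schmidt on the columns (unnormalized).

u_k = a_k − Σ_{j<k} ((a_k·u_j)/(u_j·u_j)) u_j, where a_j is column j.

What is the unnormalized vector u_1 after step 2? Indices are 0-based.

Step 1: u_0 = a_0 = (-3, 2, 3).
Step 2: u_1 = a_1 − (-15/22)·u_0 = (43/22, 48/11, -21/22).

u_1 = (43/22, 48/11, -21/22)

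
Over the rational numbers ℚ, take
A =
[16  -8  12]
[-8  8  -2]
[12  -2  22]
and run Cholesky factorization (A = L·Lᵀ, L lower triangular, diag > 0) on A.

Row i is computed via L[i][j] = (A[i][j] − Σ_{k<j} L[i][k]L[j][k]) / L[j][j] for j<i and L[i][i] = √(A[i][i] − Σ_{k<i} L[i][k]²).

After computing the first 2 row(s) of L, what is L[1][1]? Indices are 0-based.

L[1][1] = 2

Step 1: L[0][0] = √(16) = 4.
  L[1][0] = (-8) / L[0][0] = -2.
Step 2: L[1][1] = √(4) = 2.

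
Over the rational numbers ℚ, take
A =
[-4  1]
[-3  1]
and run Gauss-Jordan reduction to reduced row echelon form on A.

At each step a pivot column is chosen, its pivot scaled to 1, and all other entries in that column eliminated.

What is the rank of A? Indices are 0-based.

rank = 2

pivot(0,0)=-4: scale R0 → (1, -1/4)
  clear (1,0): R1 −= (-3)R0 → (0, 1/4)
pivot(1,1)=1/4: scale R1 → (0, 1)
  clear (0,1): R0 −= (-1/4)R1 → (1, 0)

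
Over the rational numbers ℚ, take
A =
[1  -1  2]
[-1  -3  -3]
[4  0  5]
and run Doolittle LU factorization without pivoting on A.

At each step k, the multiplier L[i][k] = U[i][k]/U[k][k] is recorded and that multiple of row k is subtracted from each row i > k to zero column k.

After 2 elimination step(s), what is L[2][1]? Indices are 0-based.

[col 0] pivot 1
  R1 -= -1*R0 → (0, -4, -1)  (L[1][0] := -1)
  R2 -= 4*R0 → (0, 4, -3)  (L[2][0] := 4)
[col 1] pivot -4
  R2 -= -1*R1 → (0, 0, -4)  (L[2][1] := -1)

L[2][1] = -1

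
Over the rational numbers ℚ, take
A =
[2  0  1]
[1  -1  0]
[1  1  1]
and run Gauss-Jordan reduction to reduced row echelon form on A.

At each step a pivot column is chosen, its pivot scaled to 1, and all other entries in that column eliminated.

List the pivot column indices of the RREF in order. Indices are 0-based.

pivot(0,0)=2: scale R0 → (1, 0, 1/2)
  clear (1,0): R1 −= (1)R0 → (0, -1, -1/2)
  clear (2,0): R2 −= (1)R0 → (0, 1, 1/2)
pivot(1,1)=-1: scale R1 → (0, 1, 1/2)
  clear (2,1): R2 −= (1)R1 → (0, 0, 0)
col 2: no nonzero at/below row 2; advance.

pivot columns: 0, 1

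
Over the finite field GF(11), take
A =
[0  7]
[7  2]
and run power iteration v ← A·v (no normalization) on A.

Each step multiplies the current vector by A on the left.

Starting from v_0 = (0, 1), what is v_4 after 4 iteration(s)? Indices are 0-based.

v_4 = (9, 2)

v_0 = (0, 1).
v_1 = A·v_0 = (7, 2).
v_2 = A·v_1 = (3, 9).
v_3 = A·v_2 = (8, 6).
v_4 = A·v_3 = (9, 2).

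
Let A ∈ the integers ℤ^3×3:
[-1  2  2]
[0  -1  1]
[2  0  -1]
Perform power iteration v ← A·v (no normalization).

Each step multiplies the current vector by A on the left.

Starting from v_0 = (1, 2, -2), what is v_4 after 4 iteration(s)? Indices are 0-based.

v_0 = (1, 2, -2).
v_1 = A·v_0 = (-1, -4, 4).
v_2 = A·v_1 = (1, 8, -6).
v_3 = A·v_2 = (3, -14, 8).
v_4 = A·v_3 = (-15, 22, -2).

v_4 = (-15, 22, -2)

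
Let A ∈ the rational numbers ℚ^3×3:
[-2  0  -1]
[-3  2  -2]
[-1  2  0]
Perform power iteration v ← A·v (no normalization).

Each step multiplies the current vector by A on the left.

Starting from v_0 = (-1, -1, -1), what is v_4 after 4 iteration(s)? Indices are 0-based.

v_0 = (-1, -1, -1).
v_1 = A·v_0 = (3, 3, -1).
v_2 = A·v_1 = (-5, -1, 3).
v_3 = A·v_2 = (7, 7, 3).
v_4 = A·v_3 = (-17, -13, 7).

v_4 = (-17, -13, 7)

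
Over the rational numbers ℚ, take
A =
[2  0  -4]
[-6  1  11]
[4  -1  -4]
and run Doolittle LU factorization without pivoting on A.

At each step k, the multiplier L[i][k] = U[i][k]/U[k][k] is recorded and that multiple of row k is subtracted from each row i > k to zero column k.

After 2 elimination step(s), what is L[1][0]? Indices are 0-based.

L[1][0] = -3

Step 1: pivot at (0,0) is 2.
  row1 ← row1 − (-3)·row0  ⇒  L[1][0]=-3, U row1=(0, 1, -1)
  row2 ← row2 − (2)·row0  ⇒  L[2][0]=2, U row2=(0, -1, 4)
Step 2: pivot at (1,1) is 1.
  row2 ← row2 − (-1)·row1  ⇒  L[2][1]=-1, U row2=(0, 0, 3)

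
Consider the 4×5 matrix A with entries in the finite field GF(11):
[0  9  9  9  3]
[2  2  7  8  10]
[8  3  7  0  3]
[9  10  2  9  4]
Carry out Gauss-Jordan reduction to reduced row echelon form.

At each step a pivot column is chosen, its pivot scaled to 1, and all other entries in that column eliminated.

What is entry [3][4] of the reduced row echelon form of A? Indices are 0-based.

M[3][4] = 5

pivot(0,0): swap R0↔R1
pivot(0,0)=2: scale R0 → (1, 1, 9, 4, 5)
  clear (2,0): R2 −= (8)R0 → (0, 6, 1, 1, 7)
  clear (3,0): R3 −= (9)R0 → (0, 1, 9, 6, 3)
pivot(1,1)=9: scale R1 → (0, 1, 1, 1, 4)
  clear (0,1): R0 −= (1)R1 → (1, 0, 8, 3, 1)
  clear (2,1): R2 −= (6)R1 → (0, 0, 6, 6, 5)
  clear (3,1): R3 −= (1)R1 → (0, 0, 8, 5, 10)
pivot(2,2)=6: scale R2 → (0, 0, 1, 1, 10)
  clear (0,2): R0 −= (8)R2 → (1, 0, 0, 6, 9)
  clear (1,2): R1 −= (1)R2 → (0, 1, 0, 0, 5)
  clear (3,2): R3 −= (8)R2 → (0, 0, 0, 8, 7)
pivot(3,3)=8: scale R3 → (0, 0, 0, 1, 5)
  clear (0,3): R0 −= (6)R3 → (1, 0, 0, 0, 1)
  clear (2,3): R2 −= (1)R3 → (0, 0, 1, 0, 5)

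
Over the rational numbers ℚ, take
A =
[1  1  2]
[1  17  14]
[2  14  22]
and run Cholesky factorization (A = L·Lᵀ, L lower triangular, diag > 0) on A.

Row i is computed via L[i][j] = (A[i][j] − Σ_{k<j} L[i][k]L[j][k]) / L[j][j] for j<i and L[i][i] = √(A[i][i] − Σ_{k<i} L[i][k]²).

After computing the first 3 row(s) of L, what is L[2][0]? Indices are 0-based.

Step 1: L[0][0] = √(1) = 1.
  L[1][0] = (1) / L[0][0] = 1.
Step 2: L[1][1] = √(16) = 4.
  L[2][0] = (2) / L[0][0] = 2.
  L[2][1] = (12) / L[1][1] = 3.
Step 3: L[2][2] = √(9) = 3.

L[2][0] = 2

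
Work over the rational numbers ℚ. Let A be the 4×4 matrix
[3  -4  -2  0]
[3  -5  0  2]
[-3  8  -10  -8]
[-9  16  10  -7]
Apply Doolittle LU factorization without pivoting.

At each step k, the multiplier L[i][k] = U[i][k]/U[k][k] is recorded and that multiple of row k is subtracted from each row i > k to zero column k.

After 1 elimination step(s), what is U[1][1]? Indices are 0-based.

U[1][1] = -1

k=0: U[0][0]=3
  eliminate (1,0): mult=1, new row 1: (0, -1, 2, 2); set L[1][0]=1
  eliminate (2,0): mult=-1, new row 2: (0, 4, -12, -8); set L[2][0]=-1
  eliminate (3,0): mult=-3, new row 3: (0, 4, 4, -7); set L[3][0]=-3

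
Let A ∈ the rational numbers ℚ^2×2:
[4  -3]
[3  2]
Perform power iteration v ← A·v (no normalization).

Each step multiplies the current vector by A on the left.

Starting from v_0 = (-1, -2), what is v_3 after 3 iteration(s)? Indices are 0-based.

v_3 = (140, 71)

v_0 = (-1, -2).
v_1 = A·v_0 = (2, -7).
v_2 = A·v_1 = (29, -8).
v_3 = A·v_2 = (140, 71).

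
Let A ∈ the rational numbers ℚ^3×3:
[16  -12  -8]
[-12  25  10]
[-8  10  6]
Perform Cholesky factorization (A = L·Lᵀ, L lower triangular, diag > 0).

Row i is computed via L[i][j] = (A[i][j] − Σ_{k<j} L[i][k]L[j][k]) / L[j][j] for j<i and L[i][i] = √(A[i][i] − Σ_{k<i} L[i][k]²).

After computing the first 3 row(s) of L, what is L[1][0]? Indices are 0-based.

L[1][0] = -3

Step 1: L[0][0] = √(16) = 4.
  L[1][0] = (-12) / L[0][0] = -3.
Step 2: L[1][1] = √(16) = 4.
  L[2][0] = (-8) / L[0][0] = -2.
  L[2][1] = (4) / L[1][1] = 1.
Step 3: L[2][2] = √(1) = 1.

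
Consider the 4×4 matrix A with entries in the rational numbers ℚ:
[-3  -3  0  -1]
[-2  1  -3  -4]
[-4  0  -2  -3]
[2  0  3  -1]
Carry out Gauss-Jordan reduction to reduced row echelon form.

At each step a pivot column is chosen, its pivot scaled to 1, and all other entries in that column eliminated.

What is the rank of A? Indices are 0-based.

[1] R0 /= -3  ⇒  (1, 1, 0, 1/3)
     R1 -= -2·R0  ⇒  (0, 3, -3, -10/3)
     R2 -= -4·R0  ⇒  (0, 4, -2, -5/3)
     R3 -= 2·R0  ⇒  (0, -2, 3, -5/3)
[2] R1 /= 3  ⇒  (0, 1, -1, -10/9)
     R0 -= 1·R1  ⇒  (1, 0, 1, 13/9)
     R2 -= 4·R1  ⇒  (0, 0, 2, 25/9)
     R3 -= -2·R1  ⇒  (0, 0, 1, -35/9)
[3] R2 /= 2  ⇒  (0, 0, 1, 25/18)
     R0 -= 1·R2  ⇒  (1, 0, 0, 1/18)
     R1 -= -1·R2  ⇒  (0, 1, 0, 5/18)
     R3 -= 1·R2  ⇒  (0, 0, 0, -95/18)
[4] R3 /= -95/18  ⇒  (0, 0, 0, 1)
     R0 -= 1/18·R3  ⇒  (1, 0, 0, 0)
     R1 -= 5/18·R3  ⇒  (0, 1, 0, 0)
     R2 -= 25/18·R3  ⇒  (0, 0, 1, 0)

rank = 4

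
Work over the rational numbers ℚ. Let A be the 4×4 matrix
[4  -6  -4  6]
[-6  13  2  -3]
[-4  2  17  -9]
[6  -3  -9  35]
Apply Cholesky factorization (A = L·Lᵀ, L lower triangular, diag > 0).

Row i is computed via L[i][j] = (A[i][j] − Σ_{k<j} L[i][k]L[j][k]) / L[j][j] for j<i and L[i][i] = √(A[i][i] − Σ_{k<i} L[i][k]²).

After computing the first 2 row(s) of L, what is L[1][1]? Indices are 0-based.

Step 1: L[0][0] = √(4) = 2.
  L[1][0] = (-6) / L[0][0] = -3.
Step 2: L[1][1] = √(4) = 2.

L[1][1] = 2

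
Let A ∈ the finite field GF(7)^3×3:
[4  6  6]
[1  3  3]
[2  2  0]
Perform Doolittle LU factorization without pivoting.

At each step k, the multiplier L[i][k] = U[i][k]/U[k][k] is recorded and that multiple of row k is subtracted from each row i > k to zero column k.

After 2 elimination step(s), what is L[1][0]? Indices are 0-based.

L[1][0] = 2

k=0: U[0][0]=4
  eliminate (1,0): mult=2, new row 1: (0, 5, 5); set L[1][0]=2
  eliminate (2,0): mult=4, new row 2: (0, 6, 4); set L[2][0]=4
k=1: U[1][1]=5
  eliminate (2,1): mult=4, new row 2: (0, 0, 5); set L[2][1]=4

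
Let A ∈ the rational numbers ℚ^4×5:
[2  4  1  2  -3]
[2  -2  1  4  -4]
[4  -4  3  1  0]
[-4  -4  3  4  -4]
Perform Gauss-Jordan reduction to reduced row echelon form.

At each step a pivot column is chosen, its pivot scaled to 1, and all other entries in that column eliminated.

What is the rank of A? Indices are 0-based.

rank = 4

pivot(0,0)=2: scale R0 → (1, 2, 1/2, 1, -3/2)
  clear (1,0): R1 −= (2)R0 → (0, -6, 0, 2, -1)
  clear (2,0): R2 −= (4)R0 → (0, -12, 1, -3, 6)
  clear (3,0): R3 −= (-4)R0 → (0, 4, 5, 8, -10)
pivot(1,1)=-6: scale R1 → (0, 1, 0, -1/3, 1/6)
  clear (0,1): R0 −= (2)R1 → (1, 0, 1/2, 5/3, -11/6)
  clear (2,1): R2 −= (-12)R1 → (0, 0, 1, -7, 8)
  clear (3,1): R3 −= (4)R1 → (0, 0, 5, 28/3, -32/3)
pivot(2,2)=1: scale R2 → (0, 0, 1, -7, 8)
  clear (0,2): R0 −= (1/2)R2 → (1, 0, 0, 31/6, -35/6)
  clear (3,2): R3 −= (5)R2 → (0, 0, 0, 133/3, -152/3)
pivot(3,3)=133/3: scale R3 → (0, 0, 0, 1, -8/7)
  clear (0,3): R0 −= (31/6)R3 → (1, 0, 0, 0, 1/14)
  clear (1,3): R1 −= (-1/3)R3 → (0, 1, 0, 0, -3/14)
  clear (2,3): R2 −= (-7)R3 → (0, 0, 1, 0, 0)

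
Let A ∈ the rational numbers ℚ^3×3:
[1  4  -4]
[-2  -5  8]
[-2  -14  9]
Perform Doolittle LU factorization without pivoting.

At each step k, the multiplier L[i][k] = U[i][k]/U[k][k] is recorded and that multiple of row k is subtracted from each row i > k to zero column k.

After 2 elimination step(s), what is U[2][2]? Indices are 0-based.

[col 0] pivot 1
  R1 -= -2*R0 → (0, 3, 0)  (L[1][0] := -2)
  R2 -= -2*R0 → (0, -6, 1)  (L[2][0] := -2)
[col 1] pivot 3
  R2 -= -2*R1 → (0, 0, 1)  (L[2][1] := -2)

U[2][2] = 1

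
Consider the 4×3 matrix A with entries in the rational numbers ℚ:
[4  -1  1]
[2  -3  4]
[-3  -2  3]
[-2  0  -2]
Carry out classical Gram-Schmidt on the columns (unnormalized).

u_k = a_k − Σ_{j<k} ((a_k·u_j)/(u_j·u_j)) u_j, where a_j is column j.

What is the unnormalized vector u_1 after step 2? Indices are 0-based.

Step 1: u_0 = a_0 = (4, 2, -3, -2).
Step 2: u_1 = a_1 − (-4/33)·u_0 = (-17/33, -91/33, -26/11, -8/33).

u_1 = (-17/33, -91/33, -26/11, -8/33)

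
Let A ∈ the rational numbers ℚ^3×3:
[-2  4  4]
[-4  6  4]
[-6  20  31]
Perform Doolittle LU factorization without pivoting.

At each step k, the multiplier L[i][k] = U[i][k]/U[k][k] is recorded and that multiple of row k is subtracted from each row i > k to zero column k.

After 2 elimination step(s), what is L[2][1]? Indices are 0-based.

L[2][1] = -4

[col 0] pivot -2
  R1 -= 2*R0 → (0, -2, -4)  (L[1][0] := 2)
  R2 -= 3*R0 → (0, 8, 19)  (L[2][0] := 3)
[col 1] pivot -2
  R2 -= -4*R1 → (0, 0, 3)  (L[2][1] := -4)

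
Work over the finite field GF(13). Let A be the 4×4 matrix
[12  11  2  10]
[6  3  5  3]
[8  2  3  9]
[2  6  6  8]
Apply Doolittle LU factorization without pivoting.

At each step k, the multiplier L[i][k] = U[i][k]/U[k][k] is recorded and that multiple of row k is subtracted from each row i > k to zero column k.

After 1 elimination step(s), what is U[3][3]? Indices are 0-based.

U[3][3] = 2

k=0: U[0][0]=12
  eliminate (1,0): mult=7, new row 1: (0, 4, 4, 11); set L[1][0]=7
  eliminate (2,0): mult=5, new row 2: (0, 12, 6, 11); set L[2][0]=5
  eliminate (3,0): mult=11, new row 3: (0, 2, 10, 2); set L[3][0]=11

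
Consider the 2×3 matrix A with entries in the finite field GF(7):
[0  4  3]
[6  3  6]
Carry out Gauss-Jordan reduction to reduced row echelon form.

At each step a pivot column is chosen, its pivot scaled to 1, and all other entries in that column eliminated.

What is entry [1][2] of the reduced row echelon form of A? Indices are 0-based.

M[1][2] = 6

step 1: exchange rows 0,1
step 1: normalize row 0 (÷6) = (1, 4, 1)
step 2: normalize row 1 (÷4) = (0, 1, 6)
  row 0: subtract 4×row1 = (1, 0, 5)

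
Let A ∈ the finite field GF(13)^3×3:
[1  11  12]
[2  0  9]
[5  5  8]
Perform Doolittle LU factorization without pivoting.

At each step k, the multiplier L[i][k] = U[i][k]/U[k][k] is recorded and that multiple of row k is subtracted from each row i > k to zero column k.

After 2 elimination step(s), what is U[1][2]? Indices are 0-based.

U[1][2] = 11

k=0: U[0][0]=1
  eliminate (1,0): mult=2, new row 1: (0, 4, 11); set L[1][0]=2
  eliminate (2,0): mult=5, new row 2: (0, 2, 0); set L[2][0]=5
k=1: U[1][1]=4
  eliminate (2,1): mult=7, new row 2: (0, 0, 1); set L[2][1]=7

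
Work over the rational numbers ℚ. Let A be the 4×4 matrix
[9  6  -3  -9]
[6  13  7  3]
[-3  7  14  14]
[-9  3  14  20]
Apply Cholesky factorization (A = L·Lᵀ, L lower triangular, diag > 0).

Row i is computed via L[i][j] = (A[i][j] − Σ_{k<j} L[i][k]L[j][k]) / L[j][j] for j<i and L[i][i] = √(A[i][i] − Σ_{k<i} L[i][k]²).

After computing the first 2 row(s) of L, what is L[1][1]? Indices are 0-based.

L[1][1] = 3

Step 1: L[0][0] = √(9) = 3.
  L[1][0] = (6) / L[0][0] = 2.
Step 2: L[1][1] = √(9) = 3.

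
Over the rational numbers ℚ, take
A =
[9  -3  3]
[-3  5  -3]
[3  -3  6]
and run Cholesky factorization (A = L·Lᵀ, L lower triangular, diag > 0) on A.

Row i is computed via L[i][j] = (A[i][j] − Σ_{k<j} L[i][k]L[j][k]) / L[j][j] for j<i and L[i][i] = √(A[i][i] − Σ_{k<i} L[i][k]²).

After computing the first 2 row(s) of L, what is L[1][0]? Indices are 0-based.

L[1][0] = -1

Step 1: L[0][0] = √(9) = 3.
  L[1][0] = (-3) / L[0][0] = -1.
Step 2: L[1][1] = √(4) = 2.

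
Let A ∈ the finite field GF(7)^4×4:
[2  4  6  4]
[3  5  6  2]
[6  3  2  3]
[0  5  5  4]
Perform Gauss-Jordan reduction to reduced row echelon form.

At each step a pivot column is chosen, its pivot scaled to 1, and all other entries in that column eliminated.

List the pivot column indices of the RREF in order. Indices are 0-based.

step 1: normalize row 0 (÷2) = (1, 2, 3, 2)
  row 1: subtract 3×row0 = (0, 6, 4, 3)
  row 2: subtract 6×row0 = (0, 5, 5, 5)
step 2: normalize row 1 (÷6) = (0, 1, 3, 4)
  row 0: subtract 2×row1 = (1, 0, 4, 1)
  row 2: subtract 5×row1 = (0, 0, 4, 6)
  row 3: subtract 5×row1 = (0, 0, 4, 5)
step 3: normalize row 2 (÷4) = (0, 0, 1, 5)
  row 0: subtract 4×row2 = (1, 0, 0, 2)
  row 1: subtract 3×row2 = (0, 1, 0, 3)
  row 3: subtract 4×row2 = (0, 0, 0, 6)
step 4: normalize row 3 (÷6) = (0, 0, 0, 1)
  row 0: subtract 2×row3 = (1, 0, 0, 0)
  row 1: subtract 3×row3 = (0, 1, 0, 0)
  row 2: subtract 5×row3 = (0, 0, 1, 0)

pivot columns: 0, 1, 2, 3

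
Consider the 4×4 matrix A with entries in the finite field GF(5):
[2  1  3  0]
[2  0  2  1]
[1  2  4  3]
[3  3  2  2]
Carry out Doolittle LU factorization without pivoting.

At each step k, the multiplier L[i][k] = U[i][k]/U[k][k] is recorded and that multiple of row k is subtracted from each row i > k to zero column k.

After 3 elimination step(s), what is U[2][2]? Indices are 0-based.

Step 1: pivot at (0,0) is 2.
  row1 ← row1 − (1)·row0  ⇒  L[1][0]=1, U row1=(0, 4, 4, 1)
  row2 ← row2 − (3)·row0  ⇒  L[2][0]=3, U row2=(0, 4, 0, 3)
  row3 ← row3 − (4)·row0  ⇒  L[3][0]=4, U row3=(0, 4, 0, 2)
Step 2: pivot at (1,1) is 4.
  row2 ← row2 − (1)·row1  ⇒  L[2][1]=1, U row2=(0, 0, 1, 2)
  row3 ← row3 − (1)·row1  ⇒  L[3][1]=1, U row3=(0, 0, 1, 1)
Step 3: pivot at (2,2) is 1.
  row3 ← row3 − (1)·row2  ⇒  L[3][2]=1, U row3=(0, 0, 0, 4)

U[2][2] = 1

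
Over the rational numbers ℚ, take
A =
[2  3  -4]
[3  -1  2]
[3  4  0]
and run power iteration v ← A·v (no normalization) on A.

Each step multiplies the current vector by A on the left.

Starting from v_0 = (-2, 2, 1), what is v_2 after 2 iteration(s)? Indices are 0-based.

v_2 = (-30, 4, -30)

v_0 = (-2, 2, 1).
v_1 = A·v_0 = (-2, -6, 2).
v_2 = A·v_1 = (-30, 4, -30).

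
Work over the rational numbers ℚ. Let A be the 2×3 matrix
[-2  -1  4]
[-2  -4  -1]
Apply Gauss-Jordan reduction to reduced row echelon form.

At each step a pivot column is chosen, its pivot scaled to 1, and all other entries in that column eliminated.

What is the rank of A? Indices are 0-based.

rank = 2

[1] R0 /= -2  ⇒  (1, 1/2, -2)
     R1 -= -2·R0  ⇒  (0, -3, -5)
[2] R1 /= -3  ⇒  (0, 1, 5/3)
     R0 -= 1/2·R1  ⇒  (1, 0, -17/6)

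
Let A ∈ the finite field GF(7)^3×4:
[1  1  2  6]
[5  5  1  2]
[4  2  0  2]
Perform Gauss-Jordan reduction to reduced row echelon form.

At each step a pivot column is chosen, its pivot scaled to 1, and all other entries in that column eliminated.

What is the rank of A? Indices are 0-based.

rank = 3

[1] R0 /= 1  ⇒  (1, 1, 2, 6)
     R1 -= 5·R0  ⇒  (0, 0, 5, 0)
     R2 -= 4·R0  ⇒  (0, 5, 6, 6)
[2] R1 <-> R2
[2] R1 /= 5  ⇒  (0, 1, 4, 4)
     R0 -= 1·R1  ⇒  (1, 0, 5, 2)
[3] R2 /= 5  ⇒  (0, 0, 1, 0)
     R0 -= 5·R2  ⇒  (1, 0, 0, 2)
     R1 -= 4·R2  ⇒  (0, 1, 0, 4)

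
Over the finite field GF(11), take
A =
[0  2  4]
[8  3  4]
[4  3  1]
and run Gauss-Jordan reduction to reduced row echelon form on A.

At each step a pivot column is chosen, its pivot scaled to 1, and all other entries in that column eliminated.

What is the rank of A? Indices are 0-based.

step 1: exchange rows 0,1
step 1: normalize row 0 (÷8) = (1, 10, 6)
  row 2: subtract 4×row0 = (0, 7, 10)
step 2: normalize row 1 (÷2) = (0, 1, 2)
  row 0: subtract 10×row1 = (1, 0, 8)
  row 2: subtract 7×row1 = (0, 0, 7)
step 3: normalize row 2 (÷7) = (0, 0, 1)
  row 0: subtract 8×row2 = (1, 0, 0)
  row 1: subtract 2×row2 = (0, 1, 0)

rank = 3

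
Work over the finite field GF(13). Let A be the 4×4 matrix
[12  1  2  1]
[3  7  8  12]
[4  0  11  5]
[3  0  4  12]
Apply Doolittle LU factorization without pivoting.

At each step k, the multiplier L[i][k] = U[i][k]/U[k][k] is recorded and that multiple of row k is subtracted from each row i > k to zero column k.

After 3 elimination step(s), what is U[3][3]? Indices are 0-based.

U[3][3] = 6

k=0: U[0][0]=12
  eliminate (1,0): mult=10, new row 1: (0, 10, 1, 2); set L[1][0]=10
  eliminate (2,0): mult=9, new row 2: (0, 4, 6, 9); set L[2][0]=9
  eliminate (3,0): mult=10, new row 3: (0, 3, 10, 2); set L[3][0]=10
k=1: U[1][1]=10
  eliminate (2,1): mult=3, new row 2: (0, 0, 3, 3); set L[2][1]=3
  eliminate (3,1): mult=12, new row 3: (0, 0, 11, 4); set L[3][1]=12
k=2: U[2][2]=3
  eliminate (3,2): mult=8, new row 3: (0, 0, 0, 6); set L[3][2]=8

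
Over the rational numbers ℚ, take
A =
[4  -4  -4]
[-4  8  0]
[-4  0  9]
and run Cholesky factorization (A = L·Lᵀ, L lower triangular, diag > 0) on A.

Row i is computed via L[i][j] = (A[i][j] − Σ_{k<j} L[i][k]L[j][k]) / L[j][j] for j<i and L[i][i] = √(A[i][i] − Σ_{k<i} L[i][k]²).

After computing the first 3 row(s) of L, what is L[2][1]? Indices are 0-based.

L[2][1] = -2

Step 1: L[0][0] = √(4) = 2.
  L[1][0] = (-4) / L[0][0] = -2.
Step 2: L[1][1] = √(4) = 2.
  L[2][0] = (-4) / L[0][0] = -2.
  L[2][1] = (-4) / L[1][1] = -2.
Step 3: L[2][2] = √(1) = 1.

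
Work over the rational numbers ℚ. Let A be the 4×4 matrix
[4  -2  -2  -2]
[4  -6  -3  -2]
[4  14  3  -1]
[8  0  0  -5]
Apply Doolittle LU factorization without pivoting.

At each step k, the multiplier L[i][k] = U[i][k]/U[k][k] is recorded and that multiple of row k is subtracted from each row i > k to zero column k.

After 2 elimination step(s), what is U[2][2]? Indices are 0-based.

[col 0] pivot 4
  R1 -= 1*R0 → (0, -4, -1, 0)  (L[1][0] := 1)
  R2 -= 1*R0 → (0, 16, 5, 1)  (L[2][0] := 1)
  R3 -= 2*R0 → (0, 4, 4, -1)  (L[3][0] := 2)
[col 1] pivot -4
  R2 -= -4*R1 → (0, 0, 1, 1)  (L[2][1] := -4)
  R3 -= -1*R1 → (0, 0, 3, -1)  (L[3][1] := -1)

U[2][2] = 1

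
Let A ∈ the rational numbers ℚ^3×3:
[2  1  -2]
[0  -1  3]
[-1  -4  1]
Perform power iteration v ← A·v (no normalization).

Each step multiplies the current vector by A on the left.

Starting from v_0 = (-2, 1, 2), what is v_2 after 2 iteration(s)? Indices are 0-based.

v_2 = (-9, -5, -13)

v_0 = (-2, 1, 2).
v_1 = A·v_0 = (-7, 5, 0).
v_2 = A·v_1 = (-9, -5, -13).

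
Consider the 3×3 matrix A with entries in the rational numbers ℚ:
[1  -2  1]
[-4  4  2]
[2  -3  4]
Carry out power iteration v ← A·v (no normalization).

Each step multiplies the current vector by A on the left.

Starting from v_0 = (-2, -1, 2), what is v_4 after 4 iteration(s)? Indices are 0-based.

v_0 = (-2, -1, 2).
v_1 = A·v_0 = (2, 8, 7).
v_2 = A·v_1 = (-7, 38, 8).
v_3 = A·v_2 = (-75, 196, -96).
v_4 = A·v_3 = (-563, 892, -1122).

v_4 = (-563, 892, -1122)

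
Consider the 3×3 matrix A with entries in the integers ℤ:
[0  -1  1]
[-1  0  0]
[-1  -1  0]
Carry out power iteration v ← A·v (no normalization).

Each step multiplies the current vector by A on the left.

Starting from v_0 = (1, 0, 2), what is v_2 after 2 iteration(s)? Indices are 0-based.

v_0 = (1, 0, 2).
v_1 = A·v_0 = (2, -1, -1).
v_2 = A·v_1 = (0, -2, -1).

v_2 = (0, -2, -1)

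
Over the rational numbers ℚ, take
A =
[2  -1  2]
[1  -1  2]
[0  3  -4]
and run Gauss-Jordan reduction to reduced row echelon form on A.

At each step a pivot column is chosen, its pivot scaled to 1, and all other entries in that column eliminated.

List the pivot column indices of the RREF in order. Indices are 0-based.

[1] R0 /= 2  ⇒  (1, -1/2, 1)
     R1 -= 1·R0  ⇒  (0, -1/2, 1)
[2] R1 /= -1/2  ⇒  (0, 1, -2)
     R0 -= -1/2·R1  ⇒  (1, 0, 0)
     R2 -= 3·R1  ⇒  (0, 0, 2)
[3] R2 /= 2  ⇒  (0, 0, 1)
     R1 -= -2·R2  ⇒  (0, 1, 0)

pivot columns: 0, 1, 2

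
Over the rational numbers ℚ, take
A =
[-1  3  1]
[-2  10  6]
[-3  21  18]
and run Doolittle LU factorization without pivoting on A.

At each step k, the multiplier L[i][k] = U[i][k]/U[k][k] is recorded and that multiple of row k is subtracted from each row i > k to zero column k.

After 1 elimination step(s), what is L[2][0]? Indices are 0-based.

[col 0] pivot -1
  R1 -= 2*R0 → (0, 4, 4)  (L[1][0] := 2)
  R2 -= 3*R0 → (0, 12, 15)  (L[2][0] := 3)

L[2][0] = 3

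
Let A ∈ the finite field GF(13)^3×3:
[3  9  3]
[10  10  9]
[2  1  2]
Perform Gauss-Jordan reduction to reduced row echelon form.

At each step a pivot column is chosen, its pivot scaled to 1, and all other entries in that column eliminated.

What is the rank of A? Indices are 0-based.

[1] R0 /= 3  ⇒  (1, 3, 1)
     R1 -= 10·R0  ⇒  (0, 6, 12)
     R2 -= 2·R0  ⇒  (0, 8, 0)
[2] R1 /= 6  ⇒  (0, 1, 2)
     R0 -= 3·R1  ⇒  (1, 0, 8)
     R2 -= 8·R1  ⇒  (0, 0, 10)
[3] R2 /= 10  ⇒  (0, 0, 1)
     R0 -= 8·R2  ⇒  (1, 0, 0)
     R1 -= 2·R2  ⇒  (0, 1, 0)

rank = 3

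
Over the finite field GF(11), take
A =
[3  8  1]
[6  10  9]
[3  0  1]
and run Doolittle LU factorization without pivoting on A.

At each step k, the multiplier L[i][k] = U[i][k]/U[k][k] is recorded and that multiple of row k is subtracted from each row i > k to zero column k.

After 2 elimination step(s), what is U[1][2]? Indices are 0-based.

U[1][2] = 7

k=0: U[0][0]=3
  eliminate (1,0): mult=2, new row 1: (0, 5, 7); set L[1][0]=2
  eliminate (2,0): mult=1, new row 2: (0, 3, 0); set L[2][0]=1
k=1: U[1][1]=5
  eliminate (2,1): mult=5, new row 2: (0, 0, 9); set L[2][1]=5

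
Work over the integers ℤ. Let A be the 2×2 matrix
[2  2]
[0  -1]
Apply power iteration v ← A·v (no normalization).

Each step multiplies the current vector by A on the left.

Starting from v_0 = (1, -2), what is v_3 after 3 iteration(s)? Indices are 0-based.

v_3 = (-4, 2)

v_0 = (1, -2).
v_1 = A·v_0 = (-2, 2).
v_2 = A·v_1 = (0, -2).
v_3 = A·v_2 = (-4, 2).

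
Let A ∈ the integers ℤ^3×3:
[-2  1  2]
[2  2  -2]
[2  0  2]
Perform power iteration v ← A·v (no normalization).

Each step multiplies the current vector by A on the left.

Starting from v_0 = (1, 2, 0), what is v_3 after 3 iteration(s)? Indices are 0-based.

v_3 = (-4, 28, 28)

v_0 = (1, 2, 0).
v_1 = A·v_0 = (0, 6, 2).
v_2 = A·v_1 = (10, 8, 4).
v_3 = A·v_2 = (-4, 28, 28).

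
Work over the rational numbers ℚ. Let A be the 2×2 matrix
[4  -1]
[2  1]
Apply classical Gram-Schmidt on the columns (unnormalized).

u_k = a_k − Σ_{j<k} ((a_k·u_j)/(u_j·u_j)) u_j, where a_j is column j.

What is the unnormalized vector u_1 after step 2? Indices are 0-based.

Step 1: u_0 = a_0 = (4, 2).
Step 2: u_1 = a_1 − (-1/10)·u_0 = (-3/5, 6/5).

u_1 = (-3/5, 6/5)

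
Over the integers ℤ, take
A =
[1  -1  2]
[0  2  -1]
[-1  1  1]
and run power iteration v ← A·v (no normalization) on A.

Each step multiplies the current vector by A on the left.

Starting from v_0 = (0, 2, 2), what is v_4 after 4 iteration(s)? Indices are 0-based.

v_0 = (0, 2, 2).
v_1 = A·v_0 = (2, 2, 4).
v_2 = A·v_1 = (8, 0, 4).
v_3 = A·v_2 = (16, -4, -4).
v_4 = A·v_3 = (12, -4, -24).

v_4 = (12, -4, -24)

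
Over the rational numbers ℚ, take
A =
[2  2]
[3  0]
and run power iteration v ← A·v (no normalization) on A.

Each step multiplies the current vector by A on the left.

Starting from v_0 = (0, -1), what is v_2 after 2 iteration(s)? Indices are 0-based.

v_2 = (-4, -6)

v_0 = (0, -1).
v_1 = A·v_0 = (-2, 0).
v_2 = A·v_1 = (-4, -6).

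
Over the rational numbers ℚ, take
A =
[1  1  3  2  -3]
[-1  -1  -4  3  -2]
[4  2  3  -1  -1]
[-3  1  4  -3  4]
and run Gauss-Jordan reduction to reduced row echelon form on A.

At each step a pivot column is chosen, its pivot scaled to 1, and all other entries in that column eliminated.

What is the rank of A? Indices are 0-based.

step 1: normalize row 0 (÷1) = (1, 1, 3, 2, -3)
  row 1: subtract -1×row0 = (0, 0, -1, 5, -5)
  row 2: subtract 4×row0 = (0, -2, -9, -9, 11)
  row 3: subtract -3×row0 = (0, 4, 13, 3, -5)
step 2: exchange rows 1,2
step 2: normalize row 1 (÷-2) = (0, 1, 9/2, 9/2, -11/2)
  row 0: subtract 1×row1 = (1, 0, -3/2, -5/2, 5/2)
  row 3: subtract 4×row1 = (0, 0, -5, -15, 17)
step 3: normalize row 2 (÷-1) = (0, 0, 1, -5, 5)
  row 0: subtract -3/2×row2 = (1, 0, 0, -10, 10)
  row 1: subtract 9/2×row2 = (0, 1, 0, 27, -28)
  row 3: subtract -5×row2 = (0, 0, 0, -40, 42)
step 4: normalize row 3 (÷-40) = (0, 0, 0, 1, -21/20)
  row 0: subtract -10×row3 = (1, 0, 0, 0, -1/2)
  row 1: subtract 27×row3 = (0, 1, 0, 0, 7/20)
  row 2: subtract -5×row3 = (0, 0, 1, 0, -1/4)

rank = 4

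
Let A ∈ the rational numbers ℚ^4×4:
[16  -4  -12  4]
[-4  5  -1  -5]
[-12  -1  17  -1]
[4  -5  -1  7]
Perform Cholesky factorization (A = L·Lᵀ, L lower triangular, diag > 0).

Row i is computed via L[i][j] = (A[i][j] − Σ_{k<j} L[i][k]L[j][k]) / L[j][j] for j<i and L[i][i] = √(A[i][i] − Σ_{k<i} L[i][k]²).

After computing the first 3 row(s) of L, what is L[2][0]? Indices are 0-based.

Step 1: L[0][0] = √(16) = 4.
  L[1][0] = (-4) / L[0][0] = -1.
Step 2: L[1][1] = √(4) = 2.
  L[2][0] = (-12) / L[0][0] = -3.
  L[2][1] = (-4) / L[1][1] = -2.
Step 3: L[2][2] = √(4) = 2.

L[2][0] = -3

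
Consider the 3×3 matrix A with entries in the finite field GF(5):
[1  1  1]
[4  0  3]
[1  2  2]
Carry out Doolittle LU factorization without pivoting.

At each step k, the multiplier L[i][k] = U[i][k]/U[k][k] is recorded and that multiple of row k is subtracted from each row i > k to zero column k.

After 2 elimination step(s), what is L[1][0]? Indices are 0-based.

L[1][0] = 4

[col 0] pivot 1
  R1 -= 4*R0 → (0, 1, 4)  (L[1][0] := 4)
  R2 -= 1*R0 → (0, 1, 1)  (L[2][0] := 1)
[col 1] pivot 1
  R2 -= 1*R1 → (0, 0, 2)  (L[2][1] := 1)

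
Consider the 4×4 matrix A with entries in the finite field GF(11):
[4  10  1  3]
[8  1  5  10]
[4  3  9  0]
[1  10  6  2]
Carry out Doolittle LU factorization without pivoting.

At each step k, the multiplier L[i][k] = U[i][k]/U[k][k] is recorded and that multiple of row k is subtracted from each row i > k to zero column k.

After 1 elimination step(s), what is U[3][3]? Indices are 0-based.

k=0: U[0][0]=4
  eliminate (1,0): mult=2, new row 1: (0, 3, 3, 4); set L[1][0]=2
  eliminate (2,0): mult=1, new row 2: (0, 4, 8, 8); set L[2][0]=1
  eliminate (3,0): mult=3, new row 3: (0, 2, 3, 4); set L[3][0]=3

U[3][3] = 4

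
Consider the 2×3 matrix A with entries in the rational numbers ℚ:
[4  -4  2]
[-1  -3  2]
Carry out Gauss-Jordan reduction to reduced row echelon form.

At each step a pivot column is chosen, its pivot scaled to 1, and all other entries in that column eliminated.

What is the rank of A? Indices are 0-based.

rank = 2

step 1: normalize row 0 (÷4) = (1, -1, 1/2)
  row 1: subtract -1×row0 = (0, -4, 5/2)
step 2: normalize row 1 (÷-4) = (0, 1, -5/8)
  row 0: subtract -1×row1 = (1, 0, -1/8)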